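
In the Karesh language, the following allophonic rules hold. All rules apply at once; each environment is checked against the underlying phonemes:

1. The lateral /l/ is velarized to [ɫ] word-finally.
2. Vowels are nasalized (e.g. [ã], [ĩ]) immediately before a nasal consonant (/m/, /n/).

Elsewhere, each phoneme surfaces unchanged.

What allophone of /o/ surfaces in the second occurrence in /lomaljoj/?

/o/ (between /j/ and /j/) is in the target of rule 2 but the environment (before a nasal consonant) is not met → [o].

[o]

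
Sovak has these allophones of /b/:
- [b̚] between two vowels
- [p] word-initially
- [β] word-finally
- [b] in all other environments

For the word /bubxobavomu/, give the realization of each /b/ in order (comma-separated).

[p], [b], [b̚]

Occurrence 1 (position 1): word-initially → [p].
Occurrence 2 (position 3): no conditioning environment matches → elsewhere allophone [b].
Occurrence 3 (position 6): between two vowels → [b̚].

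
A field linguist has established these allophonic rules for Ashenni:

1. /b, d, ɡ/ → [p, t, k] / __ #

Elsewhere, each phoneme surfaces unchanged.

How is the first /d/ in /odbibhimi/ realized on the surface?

/d/ (between /o/ and /b/) is in the target of rule 1 but the environment (word-finally) is not met → [d].

[d]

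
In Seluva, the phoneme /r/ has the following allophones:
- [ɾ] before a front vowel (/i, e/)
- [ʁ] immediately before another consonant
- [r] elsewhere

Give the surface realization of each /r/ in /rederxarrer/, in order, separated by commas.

[ɾ], [ʁ], [ʁ], [ɾ], [r]

Occurrence 1 (position 1): before a front vowel (/i, e/) → [ɾ].
Occurrence 2 (position 5): immediately before another consonant → [ʁ].
Occurrence 3 (position 8): immediately before another consonant → [ʁ].
Occurrence 4 (position 9): before a front vowel (/i, e/) → [ɾ].
Occurrence 5 (position 11): no conditioning environment matches → elsewhere allophone [r].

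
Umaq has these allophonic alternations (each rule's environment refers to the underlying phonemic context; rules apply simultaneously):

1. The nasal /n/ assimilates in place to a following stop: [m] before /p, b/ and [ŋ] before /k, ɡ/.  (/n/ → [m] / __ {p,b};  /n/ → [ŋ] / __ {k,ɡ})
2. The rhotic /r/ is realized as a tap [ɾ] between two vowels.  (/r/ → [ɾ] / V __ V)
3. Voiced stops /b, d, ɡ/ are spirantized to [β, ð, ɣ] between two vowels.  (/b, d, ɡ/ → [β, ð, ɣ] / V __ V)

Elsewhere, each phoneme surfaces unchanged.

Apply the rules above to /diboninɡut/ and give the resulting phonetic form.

/d/ (word-initial) is in the target of rule 3 but the environment (between two vowels) is not met → [d].
/i/ (between /d/ and /b/): no rule targets it → [i].
/b/ (between /i/ and /o/) occurs between two vowels → [β] by rule 3.
/o/ — not in any rule's target class → [o].
/n/ — between /o/ and /i/; rule 1 does not apply here → [n].
/i/ (between /n/ and /n/): no rule targets it → [i].
/n/ meets the environment for rule 1 (before a labial or velar stop) → [ŋ].
/ɡ/ — between /n/ and /u/; rule 3 does not apply here → [ɡ].
/u/ — not in any rule's target class → [u].
/t/ (word-final) is unaffected → [t].

[diβoniŋɡut]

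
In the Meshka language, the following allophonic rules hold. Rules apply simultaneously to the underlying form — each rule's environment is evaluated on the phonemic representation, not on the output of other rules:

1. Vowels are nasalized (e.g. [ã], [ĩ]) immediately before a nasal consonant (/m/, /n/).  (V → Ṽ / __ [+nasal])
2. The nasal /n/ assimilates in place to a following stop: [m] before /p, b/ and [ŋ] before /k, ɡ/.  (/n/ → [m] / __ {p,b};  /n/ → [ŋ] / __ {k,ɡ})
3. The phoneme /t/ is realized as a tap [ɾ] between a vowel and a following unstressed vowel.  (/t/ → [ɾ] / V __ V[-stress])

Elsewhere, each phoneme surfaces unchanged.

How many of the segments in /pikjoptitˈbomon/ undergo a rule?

Segments that undergo a rule: /o/ → [õ] (rule 1); /o/ → [õ] (rule 1).
All other segments surface unchanged.

2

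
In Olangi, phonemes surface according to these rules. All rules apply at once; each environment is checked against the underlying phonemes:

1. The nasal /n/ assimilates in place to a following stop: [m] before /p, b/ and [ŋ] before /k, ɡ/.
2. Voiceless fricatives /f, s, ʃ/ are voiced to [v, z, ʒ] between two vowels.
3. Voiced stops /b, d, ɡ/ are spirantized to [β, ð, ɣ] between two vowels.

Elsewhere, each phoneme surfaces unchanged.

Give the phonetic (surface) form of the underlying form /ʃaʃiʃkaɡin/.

[ʃaʒiʃkaɣin]

/ʃ/ (word-initial) is in the target of rule 2 but the environment (between two vowels) is not met → [ʃ].
/a/ stays [a].
/ʃ/ (between /a/ and /i/): between two vowels, so rule 2 applies → [ʒ].
/i/ (between /ʃ/ and /ʃ/) is unaffected → [i].
/ʃ/ (between /i/ and /k/) is in the target of rule 2 but the environment (between two vowels) is not met → [ʃ].
/k/ (between /ʃ/ and /a/): no rule targets it → [k].
/a/ (between /k/ and /ɡ/) is unaffected → [a].
Rule 3 applies to /ɡ/ (between /a/ and /i/: between two vowels) → [ɣ].
/i/ — not in any rule's target class → [i].
/n/ — word-final; rule 1 does not apply here → [n].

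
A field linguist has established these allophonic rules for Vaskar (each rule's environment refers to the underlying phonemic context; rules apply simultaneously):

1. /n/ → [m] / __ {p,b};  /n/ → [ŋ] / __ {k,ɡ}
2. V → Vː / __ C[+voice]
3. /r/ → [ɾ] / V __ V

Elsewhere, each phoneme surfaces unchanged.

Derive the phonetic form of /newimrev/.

[neːwiːmreːv]

/n/ (word-initial): rule 1 targets it, but not before a labial or velar stop → unchanged [n].
/e/ — between /n/ and /w/, before a voiced consonant — surfaces as [eː] (rule 2).
/w/ stays [w].
/i/ (between /w/ and /m/): before a voiced consonant, so rule 2 applies → [iː].
/m/ — not in any rule's target class → [m].
/r/ (between /m/ and /e/): rule 3 targets it, but not between two vowels → unchanged [r].
/e/ (between /r/ and /v/) occurs before a voiced consonant → [eː] by rule 2.
/v/ stays [v].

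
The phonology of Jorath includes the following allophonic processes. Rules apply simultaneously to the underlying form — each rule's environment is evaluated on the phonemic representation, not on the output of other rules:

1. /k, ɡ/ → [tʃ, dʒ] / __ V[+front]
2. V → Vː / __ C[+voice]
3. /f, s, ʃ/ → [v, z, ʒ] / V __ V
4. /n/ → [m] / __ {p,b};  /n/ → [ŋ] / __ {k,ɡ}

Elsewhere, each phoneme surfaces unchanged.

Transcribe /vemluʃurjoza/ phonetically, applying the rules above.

/v/ stays [v].
Rule 2 applies to /e/ (between /v/ and /m/: before a voiced consonant) → [eː].
/m/ stays [m].
/l/ (between /m/ and /u/) is unaffected → [l].
/u/ (between /l/ and /ʃ/): rule 2 targets it, but not before a voiced consonant → unchanged [u].
/ʃ/ (between /u/ and /u/) occurs between two vowels → [ʒ] by rule 3.
/u/ meets the environment for rule 2 (before a voiced consonant) → [uː].
/r/ (between /u/ and /j/): no rule targets it → [r].
/j/ — not in any rule's target class → [j].
/o/ meets the environment for rule 2 (before a voiced consonant) → [oː].
/z/ (between /o/ and /a/) is unaffected → [z].
/a/ — word-final; rule 2 does not apply here → [a].

[veːmluʒuːrjoːza]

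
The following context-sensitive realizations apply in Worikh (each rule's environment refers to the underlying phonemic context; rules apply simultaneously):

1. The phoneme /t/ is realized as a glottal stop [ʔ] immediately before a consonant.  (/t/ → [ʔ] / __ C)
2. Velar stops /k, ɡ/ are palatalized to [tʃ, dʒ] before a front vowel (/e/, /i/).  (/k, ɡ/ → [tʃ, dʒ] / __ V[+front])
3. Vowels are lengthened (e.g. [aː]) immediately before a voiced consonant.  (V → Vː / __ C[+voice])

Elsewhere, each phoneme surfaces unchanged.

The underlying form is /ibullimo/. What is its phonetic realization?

/i/ — word-initial, before a voiced consonant — surfaces as [iː] (rule 3).
/b/ — not in any rule's target class → [b].
/u/ (between /b/ and /l/): before a voiced consonant, so rule 3 applies → [uː].
/l/ stays [l].
/l/ — not in any rule's target class → [l].
/i/ meets the environment for rule 3 (before a voiced consonant) → [iː].
/m/ stays [m].
/o/ (word-final) fails the environment for rule 3, so it stays [o].

[iːbuːlliːmo]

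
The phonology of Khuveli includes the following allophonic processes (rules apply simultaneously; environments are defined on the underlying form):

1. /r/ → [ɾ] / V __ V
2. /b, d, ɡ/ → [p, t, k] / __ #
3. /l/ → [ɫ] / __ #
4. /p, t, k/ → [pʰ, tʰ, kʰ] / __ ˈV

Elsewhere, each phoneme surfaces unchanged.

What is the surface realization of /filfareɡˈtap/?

[filfaɾeɡˈtʰap]

/f/ — not in any rule's target class → [f].
/i/ stays [i].
/l/ — between /i/ and /f/; rule 3 does not apply here → [l].
/f/ stays [f].
/a/ (between /f/ and /r/): no rule targets it → [a].
/r/ meets the environment for rule 1 (between two vowels) → [ɾ].
/e/ — not in any rule's target class → [e].
/ɡ/ (between /e/ and /t/) is in the target of rule 2 but the environment (word-finally) is not met → [ɡ].
/t/ (between /ɡ/ and /a/): immediately before a stressed vowel, so rule 4 applies → [tʰ].
/a/ stays [a].
/p/ (word-final) is in the target of rule 4 but the environment (immediately before a stressed vowel) is not met → [p].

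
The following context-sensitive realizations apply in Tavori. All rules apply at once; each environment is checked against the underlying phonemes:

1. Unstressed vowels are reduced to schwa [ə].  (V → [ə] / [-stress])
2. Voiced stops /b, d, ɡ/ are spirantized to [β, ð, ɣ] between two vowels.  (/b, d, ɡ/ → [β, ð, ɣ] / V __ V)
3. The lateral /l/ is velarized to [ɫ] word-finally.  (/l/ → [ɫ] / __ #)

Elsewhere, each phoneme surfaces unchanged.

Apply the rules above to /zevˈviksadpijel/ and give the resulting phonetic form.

/z/ — not in any rule's target class → [z].
Rule 1 applies to /e/ (between /z/ and /v/: in an unstressed syllable) → [ə].
/v/ (between /e/ and /v/) is unaffected → [v].
/v/ stays [v].
/i/ (between /v/ and /k/): rule 1 targets it, but not in an unstressed syllable → unchanged [i].
/k/ (between /i/ and /s/) is unaffected → [k].
/s/ stays [s].
/a/ (between /s/ and /d/): in an unstressed syllable, so rule 1 applies → [ə].
/d/ (between /a/ and /p/) fails the environment for rule 2, so it stays [d].
/p/ (between /d/ and /i/): no rule targets it → [p].
/i/ (between /p/ and /j/) occurs in an unstressed syllable → [ə] by rule 1.
/j/ stays [j].
/e/ — between /j/ and /l/, in an unstressed syllable — surfaces as [ə] (rule 1).
/l/ — word-final, word-finally — surfaces as [ɫ] (rule 3).

[zəvˈviksədpəjəɫ]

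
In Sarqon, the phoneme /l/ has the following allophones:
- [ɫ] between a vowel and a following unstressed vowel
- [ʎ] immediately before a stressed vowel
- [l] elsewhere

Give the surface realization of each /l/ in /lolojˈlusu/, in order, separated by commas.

[l], [ɫ], [ʎ]

Occurrence 1 (position 1): no conditioning environment matches → elsewhere allophone [l].
Occurrence 2 (position 3): between a vowel and a following unstressed vowel → [ɫ].
Occurrence 3 (position 6): immediately before a stressed vowel → [ʎ].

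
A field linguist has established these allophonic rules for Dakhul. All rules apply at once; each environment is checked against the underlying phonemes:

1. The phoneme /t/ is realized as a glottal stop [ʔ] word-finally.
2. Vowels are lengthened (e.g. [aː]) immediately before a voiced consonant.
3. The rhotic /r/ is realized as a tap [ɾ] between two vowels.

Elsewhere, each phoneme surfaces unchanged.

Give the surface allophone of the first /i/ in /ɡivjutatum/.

/i/ (between /ɡ/ and /v/) occurs before a voiced consonant → [iː] by rule 2.

[iː]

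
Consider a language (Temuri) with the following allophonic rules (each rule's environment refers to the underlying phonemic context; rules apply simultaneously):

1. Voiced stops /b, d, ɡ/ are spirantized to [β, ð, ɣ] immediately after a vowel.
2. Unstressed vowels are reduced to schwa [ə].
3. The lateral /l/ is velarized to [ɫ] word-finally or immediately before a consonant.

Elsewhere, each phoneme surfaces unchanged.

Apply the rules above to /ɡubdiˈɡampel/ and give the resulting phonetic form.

/ɡ/ (word-initial): rule 1 targets it, but not immediately after a vowel → unchanged [ɡ].
/u/ (between /ɡ/ and /b/) occurs in an unstressed syllable → [ə] by rule 2.
Rule 1 applies to /b/ (between /u/ and /d/: immediately after a vowel) → [β].
/d/ (between /b/ and /i/) fails the environment for rule 1, so it stays [d].
/i/ — between /d/ and /ɡ/, in an unstressed syllable — surfaces as [ə] (rule 2).
/ɡ/ — between /i/ and /a/, immediately after a vowel — surfaces as [ɣ] (rule 1).
/a/ (between /ɡ/ and /m/) fails the environment for rule 2, so it stays [a].
/m/ — not in any rule's target class → [m].
/p/ (between /m/ and /e/): no rule targets it → [p].
/e/ meets the environment for rule 2 (in an unstressed syllable) → [ə].
/l/ (word-final) occurs word-finally or immediately before a consonant → [ɫ] by rule 3.

[ɡəβdəˈɣampəɫ]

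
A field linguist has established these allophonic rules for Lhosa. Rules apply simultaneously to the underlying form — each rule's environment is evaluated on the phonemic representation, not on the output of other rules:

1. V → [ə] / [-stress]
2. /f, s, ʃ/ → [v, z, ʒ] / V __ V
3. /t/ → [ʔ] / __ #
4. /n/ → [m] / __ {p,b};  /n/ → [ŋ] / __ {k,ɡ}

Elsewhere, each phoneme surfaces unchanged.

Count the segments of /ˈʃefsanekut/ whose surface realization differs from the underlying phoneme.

Segments that undergo a rule: /a/ → [ə] (rule 1); /e/ → [ə] (rule 1); /u/ → [ə] (rule 1); /t/ → [ʔ] (rule 3).
All other segments surface unchanged.

4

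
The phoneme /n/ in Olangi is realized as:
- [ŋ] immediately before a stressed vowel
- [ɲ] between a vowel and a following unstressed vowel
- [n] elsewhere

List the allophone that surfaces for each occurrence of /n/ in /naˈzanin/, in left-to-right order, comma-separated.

[n], [ɲ], [n]

Occurrence 1 (position 1): no conditioning environment matches → elsewhere allophone [n].
Occurrence 2 (position 5): between a vowel and a following unstressed vowel → [ɲ].
Occurrence 3 (position 7): no conditioning environment matches → elsewhere allophone [n].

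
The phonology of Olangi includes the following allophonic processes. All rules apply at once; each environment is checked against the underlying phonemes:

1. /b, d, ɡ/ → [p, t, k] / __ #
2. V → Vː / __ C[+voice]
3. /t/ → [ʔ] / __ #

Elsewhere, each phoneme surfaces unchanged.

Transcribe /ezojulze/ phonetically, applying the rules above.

/e/ meets the environment for rule 2 (before a voiced consonant) → [eː].
/o/ meets the environment for rule 2 (before a voiced consonant) → [oː].
/u/ meets the environment for rule 2 (before a voiced consonant) → [uː].
/e/ (word-final) is in the target of rule 2 but the environment (before a voiced consonant) is not met → [e].

[eːzoːjuːlze]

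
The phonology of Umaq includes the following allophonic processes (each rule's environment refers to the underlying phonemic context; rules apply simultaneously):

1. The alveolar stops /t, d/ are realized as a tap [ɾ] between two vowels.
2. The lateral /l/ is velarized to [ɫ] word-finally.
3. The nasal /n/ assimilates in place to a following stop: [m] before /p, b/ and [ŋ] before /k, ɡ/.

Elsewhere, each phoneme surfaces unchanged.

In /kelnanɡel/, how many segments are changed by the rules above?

Segments that undergo a rule: /n/ → [ŋ] (rule 3); /l/ → [ɫ] (rule 2).
All other segments surface unchanged.

2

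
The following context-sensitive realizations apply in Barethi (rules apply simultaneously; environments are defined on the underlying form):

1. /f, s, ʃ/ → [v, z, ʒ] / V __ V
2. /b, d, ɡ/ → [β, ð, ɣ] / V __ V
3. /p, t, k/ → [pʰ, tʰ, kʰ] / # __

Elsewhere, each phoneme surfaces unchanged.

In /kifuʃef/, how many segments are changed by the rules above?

3

Segments that undergo a rule: /k/ → [kʰ] (rule 3); /f/ → [v] (rule 1); /ʃ/ → [ʒ] (rule 1).
All other segments surface unchanged.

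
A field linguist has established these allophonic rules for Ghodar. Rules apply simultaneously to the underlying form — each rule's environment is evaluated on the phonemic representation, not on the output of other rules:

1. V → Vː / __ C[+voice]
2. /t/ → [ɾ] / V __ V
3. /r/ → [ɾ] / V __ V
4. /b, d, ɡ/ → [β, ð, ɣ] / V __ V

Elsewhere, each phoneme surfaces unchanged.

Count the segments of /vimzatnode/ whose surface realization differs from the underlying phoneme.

Segments that undergo a rule: /i/ → [iː] (rule 1); /o/ → [oː] (rule 1); /d/ → [ð] (rule 4).
All other segments surface unchanged.

3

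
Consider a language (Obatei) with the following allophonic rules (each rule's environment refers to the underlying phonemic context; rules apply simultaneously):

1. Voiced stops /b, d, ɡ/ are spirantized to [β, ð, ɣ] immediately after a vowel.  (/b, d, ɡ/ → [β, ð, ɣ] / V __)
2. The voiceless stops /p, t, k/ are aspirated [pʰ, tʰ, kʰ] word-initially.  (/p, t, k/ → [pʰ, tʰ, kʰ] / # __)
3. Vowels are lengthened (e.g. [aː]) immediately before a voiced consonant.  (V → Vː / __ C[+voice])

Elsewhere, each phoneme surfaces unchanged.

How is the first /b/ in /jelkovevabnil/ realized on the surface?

[β]

/b/ (between /a/ and /n/): immediately after a vowel, so rule 1 applies → [β].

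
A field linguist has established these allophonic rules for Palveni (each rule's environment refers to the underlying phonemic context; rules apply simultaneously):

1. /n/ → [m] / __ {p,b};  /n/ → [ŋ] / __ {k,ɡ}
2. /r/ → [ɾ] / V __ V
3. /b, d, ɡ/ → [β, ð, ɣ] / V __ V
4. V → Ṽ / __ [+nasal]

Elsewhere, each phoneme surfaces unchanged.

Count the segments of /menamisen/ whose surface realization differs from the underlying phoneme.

Segments that undergo a rule: /e/ → [ẽ] (rule 4); /a/ → [ã] (rule 4); /e/ → [ẽ] (rule 4).
All other segments surface unchanged.

3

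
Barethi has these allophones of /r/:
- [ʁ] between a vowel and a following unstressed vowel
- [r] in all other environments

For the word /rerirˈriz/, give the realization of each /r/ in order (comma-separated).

[r], [ʁ], [r], [r]

Occurrence 1 (position 1): no conditioning environment matches → elsewhere allophone [r].
Occurrence 2 (position 3): between a vowel and a following unstressed vowel → [ʁ].
Occurrence 3 (position 5): no conditioning environment matches → elsewhere allophone [r].
Occurrence 4 (position 6): no conditioning environment matches → elsewhere allophone [r].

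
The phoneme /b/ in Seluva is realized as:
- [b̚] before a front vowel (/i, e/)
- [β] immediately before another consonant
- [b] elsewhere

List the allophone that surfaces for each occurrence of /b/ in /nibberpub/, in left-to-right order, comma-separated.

Occurrence 1 (position 3): immediately before another consonant → [β].
Occurrence 2 (position 4): before a front vowel (/i, e/) → [b̚].
Occurrence 3 (position 9): no conditioning environment matches → elsewhere allophone [b].

[β], [b̚], [b]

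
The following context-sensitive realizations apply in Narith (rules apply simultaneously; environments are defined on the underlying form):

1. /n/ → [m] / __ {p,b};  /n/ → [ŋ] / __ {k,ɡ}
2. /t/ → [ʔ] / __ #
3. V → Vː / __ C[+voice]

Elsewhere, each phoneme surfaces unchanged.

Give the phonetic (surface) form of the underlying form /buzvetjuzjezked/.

[buːzvetjuːzjeːzkeːd]

/b/ (word-initial) is unaffected → [b].
/u/ (between /b/ and /z/) occurs before a voiced consonant → [uː] by rule 3.
/z/ stays [z].
/v/ stays [v].
/e/ (between /v/ and /t/) is in the target of rule 3 but the environment (before a voiced consonant) is not met → [e].
/t/ (between /e/ and /j/) fails the environment for rule 2, so it stays [t].
/j/ — not in any rule's target class → [j].
/u/ meets the environment for rule 3 (before a voiced consonant) → [uː].
/z/ (between /u/ and /j/) is unaffected → [z].
/j/ (between /z/ and /e/): no rule targets it → [j].
/e/ meets the environment for rule 3 (before a voiced consonant) → [eː].
/z/ stays [z].
/k/ stays [k].
Rule 3 applies to /e/ (between /k/ and /d/: before a voiced consonant) → [eː].
/d/ stays [d].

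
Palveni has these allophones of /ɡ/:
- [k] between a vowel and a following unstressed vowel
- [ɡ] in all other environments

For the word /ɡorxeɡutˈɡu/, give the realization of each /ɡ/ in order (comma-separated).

Occurrence 1 (position 1): no conditioning environment matches → elsewhere allophone [ɡ].
Occurrence 2 (position 6): between a vowel and a following unstressed vowel → [k].
Occurrence 3 (position 9): no conditioning environment matches → elsewhere allophone [ɡ].

[ɡ], [k], [ɡ]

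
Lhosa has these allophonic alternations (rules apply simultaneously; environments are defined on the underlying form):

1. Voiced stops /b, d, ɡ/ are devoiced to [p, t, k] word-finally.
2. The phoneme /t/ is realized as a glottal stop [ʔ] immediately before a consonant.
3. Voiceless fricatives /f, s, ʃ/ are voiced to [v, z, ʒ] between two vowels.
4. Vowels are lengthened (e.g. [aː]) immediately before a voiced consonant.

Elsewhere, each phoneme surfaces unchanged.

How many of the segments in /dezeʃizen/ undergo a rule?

4

Segments that undergo a rule: /e/ → [eː] (rule 4); /ʃ/ → [ʒ] (rule 3); /i/ → [iː] (rule 4); /e/ → [eː] (rule 4).
All other segments surface unchanged.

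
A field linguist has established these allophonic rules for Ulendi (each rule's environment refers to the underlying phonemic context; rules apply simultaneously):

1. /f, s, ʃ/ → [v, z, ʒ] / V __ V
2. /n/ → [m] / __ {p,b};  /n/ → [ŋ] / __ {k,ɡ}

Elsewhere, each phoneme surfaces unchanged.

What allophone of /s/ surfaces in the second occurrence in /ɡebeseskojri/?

[s]

/s/ — between /e/ and /k/; rule 1 does not apply here → [s].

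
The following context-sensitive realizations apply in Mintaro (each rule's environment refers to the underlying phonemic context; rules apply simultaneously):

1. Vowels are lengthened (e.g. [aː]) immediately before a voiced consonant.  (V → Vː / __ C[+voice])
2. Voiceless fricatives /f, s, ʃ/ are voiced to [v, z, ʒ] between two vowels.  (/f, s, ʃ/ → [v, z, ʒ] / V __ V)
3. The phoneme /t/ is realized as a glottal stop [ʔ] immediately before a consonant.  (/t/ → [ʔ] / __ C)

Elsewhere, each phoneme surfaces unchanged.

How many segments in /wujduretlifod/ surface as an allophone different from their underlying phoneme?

5

Segments that undergo a rule: /u/ → [uː] (rule 1); /u/ → [uː] (rule 1); /t/ → [ʔ] (rule 3); /f/ → [v] (rule 2); /o/ → [oː] (rule 1).
All other segments surface unchanged.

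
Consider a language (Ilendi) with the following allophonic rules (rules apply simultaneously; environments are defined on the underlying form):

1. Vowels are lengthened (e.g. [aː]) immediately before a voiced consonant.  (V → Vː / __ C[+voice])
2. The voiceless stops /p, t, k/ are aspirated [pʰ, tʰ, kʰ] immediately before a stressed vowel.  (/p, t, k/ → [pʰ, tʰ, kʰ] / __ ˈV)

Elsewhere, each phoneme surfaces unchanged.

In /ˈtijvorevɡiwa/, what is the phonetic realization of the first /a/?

/a/ (word-final) fails the environment for rule 1, so it stays [a].

[a]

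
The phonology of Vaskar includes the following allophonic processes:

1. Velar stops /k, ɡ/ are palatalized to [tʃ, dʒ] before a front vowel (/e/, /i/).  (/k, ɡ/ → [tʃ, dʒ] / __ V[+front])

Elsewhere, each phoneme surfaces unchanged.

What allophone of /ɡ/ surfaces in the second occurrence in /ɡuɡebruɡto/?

[dʒ]

/ɡ/ — between /u/ and /e/, before a front vowel — surfaces as [dʒ] (rule 1).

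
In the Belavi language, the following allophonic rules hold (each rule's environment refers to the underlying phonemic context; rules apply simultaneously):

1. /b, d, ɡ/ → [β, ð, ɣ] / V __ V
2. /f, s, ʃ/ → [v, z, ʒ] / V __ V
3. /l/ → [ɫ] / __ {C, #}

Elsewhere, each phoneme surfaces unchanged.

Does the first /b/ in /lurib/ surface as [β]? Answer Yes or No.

/b/ — word-final; rule 1 does not apply here → [b].
The actual realization is [b], not [β].

No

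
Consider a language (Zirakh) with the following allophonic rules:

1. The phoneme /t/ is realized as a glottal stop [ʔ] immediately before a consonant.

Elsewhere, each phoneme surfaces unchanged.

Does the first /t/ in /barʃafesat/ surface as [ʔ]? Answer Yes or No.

No

/t/ (word-final): rule 1 targets it, but not immediately before a consonant → unchanged [t].
The actual realization is [t], not [ʔ].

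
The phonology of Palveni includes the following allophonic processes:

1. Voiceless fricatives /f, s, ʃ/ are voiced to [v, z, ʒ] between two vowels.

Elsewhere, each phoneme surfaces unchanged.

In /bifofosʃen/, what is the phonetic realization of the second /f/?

/f/ (between /o/ and /o/): between two vowels, so rule 1 applies → [v].

[v]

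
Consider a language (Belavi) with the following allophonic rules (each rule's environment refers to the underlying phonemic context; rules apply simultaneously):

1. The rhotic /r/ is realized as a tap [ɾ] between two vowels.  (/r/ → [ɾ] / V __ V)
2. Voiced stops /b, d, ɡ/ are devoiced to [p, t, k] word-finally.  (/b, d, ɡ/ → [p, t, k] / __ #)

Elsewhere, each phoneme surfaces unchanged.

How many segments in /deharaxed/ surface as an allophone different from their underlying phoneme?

2

Segments that undergo a rule: /r/ → [ɾ] (rule 1); /d/ → [t] (rule 2).
All other segments surface unchanged.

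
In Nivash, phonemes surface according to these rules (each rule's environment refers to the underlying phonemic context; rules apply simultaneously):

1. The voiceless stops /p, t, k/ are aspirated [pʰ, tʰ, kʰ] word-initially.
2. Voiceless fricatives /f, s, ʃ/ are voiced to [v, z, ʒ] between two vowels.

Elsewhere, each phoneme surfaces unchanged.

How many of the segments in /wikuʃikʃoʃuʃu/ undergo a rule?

3

Segments that undergo a rule: /ʃ/ → [ʒ] (rule 2); /ʃ/ → [ʒ] (rule 2); /ʃ/ → [ʒ] (rule 2).
All other segments surface unchanged.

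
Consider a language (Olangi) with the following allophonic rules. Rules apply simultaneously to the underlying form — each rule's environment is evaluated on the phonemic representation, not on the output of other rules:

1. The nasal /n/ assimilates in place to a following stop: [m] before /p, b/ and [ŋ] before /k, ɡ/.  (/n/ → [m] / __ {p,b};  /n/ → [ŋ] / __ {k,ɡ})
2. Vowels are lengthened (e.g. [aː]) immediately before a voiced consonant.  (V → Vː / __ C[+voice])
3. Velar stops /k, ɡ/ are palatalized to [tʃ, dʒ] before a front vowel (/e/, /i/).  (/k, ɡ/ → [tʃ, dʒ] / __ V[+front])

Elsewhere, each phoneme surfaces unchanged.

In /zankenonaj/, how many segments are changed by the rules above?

6

Segments that undergo a rule: /a/ → [aː] (rule 2); /n/ → [ŋ] (rule 1); /k/ → [tʃ] (rule 3); /e/ → [eː] (rule 2); /o/ → [oː] (rule 2); /a/ → [aː] (rule 2).
All other segments surface unchanged.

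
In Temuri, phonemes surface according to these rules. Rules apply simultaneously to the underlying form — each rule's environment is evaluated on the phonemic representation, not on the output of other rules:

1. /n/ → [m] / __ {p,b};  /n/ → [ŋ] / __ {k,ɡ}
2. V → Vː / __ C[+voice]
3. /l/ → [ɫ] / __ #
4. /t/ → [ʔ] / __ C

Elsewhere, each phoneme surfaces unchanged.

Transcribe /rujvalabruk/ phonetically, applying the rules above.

[ruːjvaːlaːbruk]

/r/ (word-initial): no rule targets it → [r].
/u/ (between /r/ and /j/): before a voiced consonant, so rule 2 applies → [uː].
/j/ — not in any rule's target class → [j].
/v/ (between /j/ and /a/): no rule targets it → [v].
/a/ (between /v/ and /l/) occurs before a voiced consonant → [aː] by rule 2.
/l/ — between /a/ and /a/; rule 3 does not apply here → [l].
/a/ (between /l/ and /b/): before a voiced consonant, so rule 2 applies → [aː].
/b/ (between /a/ and /r/) is unaffected → [b].
/r/ stays [r].
/u/ — between /r/ and /k/; rule 2 does not apply here → [u].
/k/ (word-final): no rule targets it → [k].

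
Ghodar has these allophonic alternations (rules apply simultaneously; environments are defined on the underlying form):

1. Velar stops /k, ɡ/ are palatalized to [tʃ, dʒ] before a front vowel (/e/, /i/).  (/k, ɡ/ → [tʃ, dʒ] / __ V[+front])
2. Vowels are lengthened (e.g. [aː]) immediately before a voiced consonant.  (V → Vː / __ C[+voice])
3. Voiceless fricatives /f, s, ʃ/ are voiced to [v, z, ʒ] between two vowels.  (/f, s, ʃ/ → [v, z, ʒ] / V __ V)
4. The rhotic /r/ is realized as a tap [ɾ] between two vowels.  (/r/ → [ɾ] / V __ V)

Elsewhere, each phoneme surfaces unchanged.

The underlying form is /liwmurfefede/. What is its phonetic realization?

/l/ stays [l].
Rule 2 applies to /i/ (between /l/ and /w/: before a voiced consonant) → [iː].
/w/ stays [w].
/m/ — not in any rule's target class → [m].
/u/ meets the environment for rule 2 (before a voiced consonant) → [uː].
/r/ — between /u/ and /f/; rule 4 does not apply here → [r].
/f/ (between /r/ and /e/) is in the target of rule 3 but the environment (between two vowels) is not met → [f].
/e/ — between /f/ and /f/; rule 2 does not apply here → [e].
/f/ — between /e/ and /e/, between two vowels — surfaces as [v] (rule 3).
/e/ (between /f/ and /d/): before a voiced consonant, so rule 2 applies → [eː].
/d/ — not in any rule's target class → [d].
/e/ — word-final; rule 2 does not apply here → [e].

[liːwmuːrfeveːde]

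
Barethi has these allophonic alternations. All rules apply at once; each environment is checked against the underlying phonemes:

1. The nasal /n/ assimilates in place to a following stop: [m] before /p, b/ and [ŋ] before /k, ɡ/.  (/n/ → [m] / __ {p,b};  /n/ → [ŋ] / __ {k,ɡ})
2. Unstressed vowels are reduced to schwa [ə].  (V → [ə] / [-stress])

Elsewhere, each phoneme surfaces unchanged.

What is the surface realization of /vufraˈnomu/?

[vəfrəˈnomə]

/v/ (word-initial) is unaffected → [v].
/u/ (between /v/ and /f/): in an unstressed syllable, so rule 2 applies → [ə].
/f/ (between /u/ and /r/): no rule targets it → [f].
/r/ (between /f/ and /a/) is unaffected → [r].
/a/ (between /r/ and /n/) occurs in an unstressed syllable → [ə] by rule 2.
/n/ (between /a/ and /o/) is in the target of rule 1 but the environment (before a labial or velar stop) is not met → [n].
/o/ (between /n/ and /m/) fails the environment for rule 2, so it stays [o].
/m/ stays [m].
Rule 2 applies to /u/ (word-final: in an unstressed syllable) → [ə].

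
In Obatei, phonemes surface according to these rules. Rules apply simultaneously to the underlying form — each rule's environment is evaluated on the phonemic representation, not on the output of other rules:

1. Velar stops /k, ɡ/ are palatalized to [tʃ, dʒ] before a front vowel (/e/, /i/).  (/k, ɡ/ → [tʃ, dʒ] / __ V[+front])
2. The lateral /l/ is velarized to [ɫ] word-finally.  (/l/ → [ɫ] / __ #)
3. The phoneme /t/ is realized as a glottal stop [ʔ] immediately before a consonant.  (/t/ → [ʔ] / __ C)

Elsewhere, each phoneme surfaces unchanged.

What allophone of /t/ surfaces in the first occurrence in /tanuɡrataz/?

/t/ — word-initial; rule 3 does not apply here → [t].

[t]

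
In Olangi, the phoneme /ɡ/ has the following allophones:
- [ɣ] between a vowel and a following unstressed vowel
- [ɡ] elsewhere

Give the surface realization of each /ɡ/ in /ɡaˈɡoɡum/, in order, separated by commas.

Occurrence 1 (position 1): no conditioning environment matches → elsewhere allophone [ɡ].
Occurrence 2 (position 3): no conditioning environment matches → elsewhere allophone [ɡ].
Occurrence 3 (position 5): between a vowel and a following unstressed vowel → [ɣ].

[ɡ], [ɡ], [ɣ]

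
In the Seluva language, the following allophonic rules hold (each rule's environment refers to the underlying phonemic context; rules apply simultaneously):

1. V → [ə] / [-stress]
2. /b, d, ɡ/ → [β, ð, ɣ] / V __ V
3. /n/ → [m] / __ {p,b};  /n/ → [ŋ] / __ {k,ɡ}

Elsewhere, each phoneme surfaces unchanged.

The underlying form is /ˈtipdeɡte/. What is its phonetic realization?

/t/ stays [t].
/i/ (between /t/ and /p/) is in the target of rule 1 but the environment (in an unstressed syllable) is not met → [i].
/p/ (between /i/ and /d/) is unaffected → [p].
/d/ — between /p/ and /e/; rule 2 does not apply here → [d].
Rule 1 applies to /e/ (between /d/ and /ɡ/: in an unstressed syllable) → [ə].
/ɡ/ (between /e/ and /t/): rule 2 targets it, but not between two vowels → unchanged [ɡ].
/t/ (between /ɡ/ and /e/) is unaffected → [t].
/e/ (word-final) occurs in an unstressed syllable → [ə] by rule 1.

[ˈtipdəɡtə]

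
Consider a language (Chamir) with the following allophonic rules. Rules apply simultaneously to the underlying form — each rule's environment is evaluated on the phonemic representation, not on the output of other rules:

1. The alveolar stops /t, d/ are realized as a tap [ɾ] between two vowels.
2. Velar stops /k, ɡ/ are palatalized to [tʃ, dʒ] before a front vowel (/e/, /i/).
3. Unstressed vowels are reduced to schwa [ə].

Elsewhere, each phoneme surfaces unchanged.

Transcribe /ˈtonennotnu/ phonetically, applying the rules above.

[ˈtonənnətnə]

/t/ — word-initial; rule 1 does not apply here → [t].
/o/ (between /t/ and /n/): rule 3 targets it, but not in an unstressed syllable → unchanged [o].
/n/ — not in any rule's target class → [n].
/e/ (between /n/ and /n/) occurs in an unstressed syllable → [ə] by rule 3.
/n/ (between /e/ and /n/): no rule targets it → [n].
/n/ — not in any rule's target class → [n].
Rule 3 applies to /o/ (between /n/ and /t/: in an unstressed syllable) → [ə].
/t/ — between /o/ and /n/; rule 1 does not apply here → [t].
/n/ — not in any rule's target class → [n].
Rule 3 applies to /u/ (word-final: in an unstressed syllable) → [ə].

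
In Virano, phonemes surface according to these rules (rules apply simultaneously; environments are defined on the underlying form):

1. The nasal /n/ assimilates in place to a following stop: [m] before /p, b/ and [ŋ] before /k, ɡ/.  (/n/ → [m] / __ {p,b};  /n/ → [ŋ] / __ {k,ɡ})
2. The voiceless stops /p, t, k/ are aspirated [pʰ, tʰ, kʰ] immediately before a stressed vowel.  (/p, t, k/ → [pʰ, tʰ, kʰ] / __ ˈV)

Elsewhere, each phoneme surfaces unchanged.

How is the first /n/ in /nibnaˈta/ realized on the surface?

/n/ — word-initial; rule 1 does not apply here → [n].

[n]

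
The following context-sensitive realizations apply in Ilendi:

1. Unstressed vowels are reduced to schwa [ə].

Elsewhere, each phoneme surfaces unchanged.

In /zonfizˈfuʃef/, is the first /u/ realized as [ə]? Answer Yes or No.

No

/u/ (between /f/ and /ʃ/) fails the environment for rule 1, so it stays [u].
The actual realization is [u], not [ə].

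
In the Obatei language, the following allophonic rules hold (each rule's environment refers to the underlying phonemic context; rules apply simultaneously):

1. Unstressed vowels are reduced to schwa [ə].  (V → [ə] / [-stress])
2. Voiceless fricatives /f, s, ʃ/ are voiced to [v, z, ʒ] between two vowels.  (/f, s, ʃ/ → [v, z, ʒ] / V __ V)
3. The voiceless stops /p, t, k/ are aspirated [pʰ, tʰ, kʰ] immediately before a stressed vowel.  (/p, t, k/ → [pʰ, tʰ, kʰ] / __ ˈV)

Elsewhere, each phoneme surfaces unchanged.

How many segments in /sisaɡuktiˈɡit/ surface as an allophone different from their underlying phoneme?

Segments that undergo a rule: /i/ → [ə] (rule 1); /s/ → [z] (rule 2); /a/ → [ə] (rule 1); /u/ → [ə] (rule 1); /i/ → [ə] (rule 1).
All other segments surface unchanged.

5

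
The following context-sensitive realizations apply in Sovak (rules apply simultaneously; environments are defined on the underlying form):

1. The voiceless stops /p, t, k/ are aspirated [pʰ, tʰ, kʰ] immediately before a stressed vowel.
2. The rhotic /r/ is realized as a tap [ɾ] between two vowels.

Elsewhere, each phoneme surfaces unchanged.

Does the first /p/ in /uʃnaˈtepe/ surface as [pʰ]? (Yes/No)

/p/ (between /e/ and /e/) is in the target of rule 1 but the environment (immediately before a stressed vowel) is not met → [p].
The actual realization is [p], not [pʰ].

No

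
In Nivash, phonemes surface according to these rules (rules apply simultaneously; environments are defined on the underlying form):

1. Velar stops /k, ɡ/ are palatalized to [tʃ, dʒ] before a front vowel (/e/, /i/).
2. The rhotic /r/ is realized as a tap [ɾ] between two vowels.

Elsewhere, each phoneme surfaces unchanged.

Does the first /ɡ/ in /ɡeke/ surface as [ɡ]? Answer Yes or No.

/ɡ/ — word-initial, before a front vowel — surfaces as [dʒ] (rule 1).
The actual realization is [dʒ], not [ɡ].

No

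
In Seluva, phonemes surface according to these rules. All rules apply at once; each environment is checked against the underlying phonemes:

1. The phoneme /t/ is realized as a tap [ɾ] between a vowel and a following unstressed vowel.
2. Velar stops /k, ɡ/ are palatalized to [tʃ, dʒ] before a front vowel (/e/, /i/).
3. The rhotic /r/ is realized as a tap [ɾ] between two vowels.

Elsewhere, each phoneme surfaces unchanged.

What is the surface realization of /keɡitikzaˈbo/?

[tʃedʒiɾikzaˈbo]

/k/ — word-initial, before a front vowel — surfaces as [tʃ] (rule 2).
/ɡ/ — between /e/ and /i/, before a front vowel — surfaces as [dʒ] (rule 2).
/t/ meets the environment for rule 1 (between a vowel and a following unstressed vowel) → [ɾ].
/k/ — between /i/ and /z/; rule 2 does not apply here → [k].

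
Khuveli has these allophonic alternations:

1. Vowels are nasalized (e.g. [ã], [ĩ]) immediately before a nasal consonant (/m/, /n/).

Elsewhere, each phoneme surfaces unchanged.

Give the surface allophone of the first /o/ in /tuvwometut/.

/o/ (between /w/ and /m/): before a nasal consonant, so rule 1 applies → [õ].

[õ]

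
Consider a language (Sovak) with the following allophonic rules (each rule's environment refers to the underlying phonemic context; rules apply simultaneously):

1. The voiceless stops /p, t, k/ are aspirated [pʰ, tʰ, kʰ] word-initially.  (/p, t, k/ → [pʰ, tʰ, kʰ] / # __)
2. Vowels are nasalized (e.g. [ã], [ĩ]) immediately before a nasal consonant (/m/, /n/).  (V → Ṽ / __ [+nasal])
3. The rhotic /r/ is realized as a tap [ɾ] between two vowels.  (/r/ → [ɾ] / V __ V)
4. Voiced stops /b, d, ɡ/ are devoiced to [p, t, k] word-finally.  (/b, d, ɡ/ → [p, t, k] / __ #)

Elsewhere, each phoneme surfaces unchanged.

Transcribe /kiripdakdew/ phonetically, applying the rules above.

/k/ — word-initial, word-initially — surfaces as [kʰ] (rule 1).
/i/ — between /k/ and /r/; rule 2 does not apply here → [i].
/r/ — between /i/ and /i/, between two vowels — surfaces as [ɾ] (rule 3).
/i/ — between /r/ and /p/; rule 2 does not apply here → [i].
/p/ — between /i/ and /d/; rule 1 does not apply here → [p].
/d/ (between /p/ and /a/): rule 4 targets it, but not word-finally → unchanged [d].
/a/ — between /d/ and /k/; rule 2 does not apply here → [a].
/k/ (between /a/ and /d/) is in the target of rule 1 but the environment (word-initially) is not met → [k].
/d/ (between /k/ and /e/) fails the environment for rule 4, so it stays [d].
/e/ (between /d/ and /w/) fails the environment for rule 2, so it stays [e].
/w/ stays [w].

[kʰiɾipdakdew]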